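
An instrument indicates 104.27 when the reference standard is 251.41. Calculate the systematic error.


Systematic error = measured - true
= 104.27 - 251.41
= -147.1400

-147.1400


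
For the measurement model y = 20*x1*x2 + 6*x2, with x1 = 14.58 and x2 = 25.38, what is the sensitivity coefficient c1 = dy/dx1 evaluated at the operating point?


y = 20*x1*x2 + 6*x2
dy/dx1 = 20*x2
Evaluate at x2 = 25.38: c1 = 20 * 25.38
c1 = 507.6000

507.6000


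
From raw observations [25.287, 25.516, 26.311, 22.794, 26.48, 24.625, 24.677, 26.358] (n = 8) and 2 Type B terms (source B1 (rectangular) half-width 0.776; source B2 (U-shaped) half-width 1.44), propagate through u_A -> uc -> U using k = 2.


mean = (25.287 + 25.516 + 26.311 + 22.794 + 26.48 + 24.625 + 24.677 + 26.358) / 8 = 25.256
s = sqrt(sum((x - mean)^2)/(n-1)) = 1.2357191
u_A = s / sqrt(n) = 1.2357191 / sqrt(8) = 0.43689268
u_B1 = 0.776 / sqrt(3) = 0.44802381
u_B2 = 1.44 / sqrt(2) = 1.0182338
uc = sqrt(0.43689268^2 + 0.44802381^2 + 1.0182338^2) = 1.1951572
U = k * uc = 2 * 1.1951572
U = 2.3903

2.3903


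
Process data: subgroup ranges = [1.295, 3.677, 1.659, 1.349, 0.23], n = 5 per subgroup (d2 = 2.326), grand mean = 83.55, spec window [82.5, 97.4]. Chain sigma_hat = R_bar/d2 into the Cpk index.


R_bar = (1.295 + 3.677 + 1.659 + 1.349 + 0.23) / 5 = 1.642
sigma = R_bar / d2 = 1.642 / 2.326 = 0.70593293
Cp = (USL - LSL)/(6*sigma) = (97.4 - 82.5)/(6*0.70593293) = 3.5178
Cpu = (97.4 - 83.55)/(3*0.70593293) = 6.5398
Cpl = (83.55 - 82.5)/(3*0.70593293) = 0.4958
Cpk = min(Cpu, Cpl) = 0.4958

0.4958


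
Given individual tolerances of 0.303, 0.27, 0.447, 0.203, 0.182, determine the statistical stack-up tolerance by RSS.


RSS = sqrt(0.303^2 + 0.27^2 + 0.447^2 + 0.203^2 + 0.182^2)
= sqrt(0.438851)
= 0.6625

0.6625


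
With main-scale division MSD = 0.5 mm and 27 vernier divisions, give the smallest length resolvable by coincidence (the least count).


LC = MSD / n_div
= 0.5 / 27
= 0.0185

0.0185


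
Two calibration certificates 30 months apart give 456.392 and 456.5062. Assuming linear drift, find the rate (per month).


rate = (v2 - v1) / months
= (456.5062 - 456.392) / 30
= 0.1142 / 30
= 0.0038

0.0038


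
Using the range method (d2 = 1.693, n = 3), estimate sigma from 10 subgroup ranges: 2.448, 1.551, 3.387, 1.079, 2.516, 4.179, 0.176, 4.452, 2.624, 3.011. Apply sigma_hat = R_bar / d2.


R_bar = (2.448 + 1.551 + 3.387 + 1.079 + 2.516 + 4.179 + 0.176 + 4.452 + 2.624 + 3.011) / 10
R_bar = 25.423 / 10 = 2.5423
sigma_hat = R_bar / d2 = 2.5423 / 1.693 = 1.5017

1.5017


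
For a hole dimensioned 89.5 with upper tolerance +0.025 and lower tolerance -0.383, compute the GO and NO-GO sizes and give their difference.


GO = nominal - lower_tol (smallest hole = maximum material condition)
GO = 89.5 - 0.383 = 89.117
NO-GO = nominal + upper_tol (largest hole = least material condition)
NO-GO = 89.5 + 0.025 = 89.525
spread = NO-GO - GO = 89.525 - 89.117 = 0.4080

0.4080


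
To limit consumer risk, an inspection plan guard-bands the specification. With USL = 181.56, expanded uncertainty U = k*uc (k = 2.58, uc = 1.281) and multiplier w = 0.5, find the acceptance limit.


U = k * uc = 2.58 * 1.281 = 3.30498
guard band g = w * U = 0.5 * 3.30498 = 1.65249
AL = USL - g = 181.56 - 1.65249
AL = 179.9075

179.9075


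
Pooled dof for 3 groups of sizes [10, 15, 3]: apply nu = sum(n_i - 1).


nu = sum_i (n_i - 1)
nu = ((10 - 1) + (15 - 1) + (3 - 1))
nu = 9 + 14 + 2
nu = 25

25


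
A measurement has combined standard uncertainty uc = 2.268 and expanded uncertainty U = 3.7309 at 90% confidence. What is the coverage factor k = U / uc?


k = U / uc
k = 3.7309 / 2.268
k = 1.645

1.645


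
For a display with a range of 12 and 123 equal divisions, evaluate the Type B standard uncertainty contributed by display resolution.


resolution = range / divisions
resolution = 12 / 123 = 0.097560976
u_res = resolution / (2*sqrt(3))
u_res = 0.097560976 / 3.4641016
u_res = 0.0282

0.0282


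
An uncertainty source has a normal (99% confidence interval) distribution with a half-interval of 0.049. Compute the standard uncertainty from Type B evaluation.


u_B = half_width / 2.576
u_B = 0.049 / 2.576
u_B = 0.0190

0.0190


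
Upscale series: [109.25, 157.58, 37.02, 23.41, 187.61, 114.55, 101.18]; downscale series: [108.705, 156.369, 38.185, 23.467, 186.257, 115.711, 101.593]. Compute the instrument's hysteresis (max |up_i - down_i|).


|109.25 - 108.705| = 0.5450
|157.58 - 156.369| = 1.2110
|37.02 - 38.185| = 1.1650
|23.41 - 23.467| = 0.0570
|187.61 - 186.257| = 1.3530
|114.55 - 115.711| = 1.1610
|101.18 - 101.593| = 0.4130
hysteresis = max(diffs) = 1.3530

1.3530


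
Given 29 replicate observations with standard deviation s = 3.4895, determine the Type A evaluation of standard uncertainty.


u_A = s / sqrt(n)
u_A = 3.4895 / sqrt(29)
u_A = 3.4895 / 5.3851648
u_A = 0.6480

0.6480


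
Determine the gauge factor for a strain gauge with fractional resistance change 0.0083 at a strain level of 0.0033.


GF = (dR/R) / epsilon
= 0.0083 / 0.0033
= 2.5152

2.5152


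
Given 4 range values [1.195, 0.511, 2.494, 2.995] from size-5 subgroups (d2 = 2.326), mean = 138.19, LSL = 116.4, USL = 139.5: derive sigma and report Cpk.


R_bar = (1.195 + 0.511 + 2.494 + 2.995) / 4 = 1.79875
sigma = R_bar / d2 = 1.79875 / 2.326 = 0.7733233
Cp = (USL - LSL)/(6*sigma) = (139.5 - 116.4)/(6*0.7733233) = 4.9785
Cpu = (139.5 - 138.19)/(3*0.7733233) = 0.5647
Cpl = (138.19 - 116.4)/(3*0.7733233) = 9.3924
Cpk = min(Cpu, Cpl) = 0.5647

0.5647


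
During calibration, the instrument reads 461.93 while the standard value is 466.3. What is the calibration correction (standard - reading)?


Correction = standard - reading
= 466.3 - 461.93
= 4.3700

4.3700


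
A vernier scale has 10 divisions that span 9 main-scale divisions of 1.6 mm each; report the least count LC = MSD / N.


LC = MSD / n_div
= 1.6 / 10
= 0.1600

0.1600


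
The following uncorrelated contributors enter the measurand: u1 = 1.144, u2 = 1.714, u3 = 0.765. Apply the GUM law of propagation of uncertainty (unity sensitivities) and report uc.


uc = sqrt(1.144^2 + 1.714^2 + 0.765^2)
uc = sqrt(4.831757)
uc = 2.1981

2.1981


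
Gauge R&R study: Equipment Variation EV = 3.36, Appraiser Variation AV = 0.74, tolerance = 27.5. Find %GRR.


GRR = sqrt(EV^2 + AV^2) = sqrt(3.36^2 + 0.74^2) = 3.4405232
%GRR = GRR / tol * 100 = 3.4405232 / 27.5 * 100
%GRR = 12.5110

12.5110


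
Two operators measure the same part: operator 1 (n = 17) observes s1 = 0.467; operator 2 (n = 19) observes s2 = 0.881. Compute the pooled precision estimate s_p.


s_p = sqrt(((n1-1)*s1^2 + (n2-1)*s2^2) / (n1+n2-2))
numerator = (17-1)*0.467^2 + (19-1)*0.881^2 = 3.489424 + 13.970898 = 17.460322
denominator = 17 + 19 - 2 = 34
s_p^2 = 17.460322 / 34 = 0.51353888
s_p = sqrt(0.51353888) = 0.7166

0.7166


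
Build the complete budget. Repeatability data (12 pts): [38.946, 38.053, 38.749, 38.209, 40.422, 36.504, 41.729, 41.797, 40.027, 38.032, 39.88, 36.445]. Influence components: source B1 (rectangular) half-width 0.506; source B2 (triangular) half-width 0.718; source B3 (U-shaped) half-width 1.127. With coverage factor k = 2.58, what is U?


mean = (38.946 + 38.053 + 38.749 + 38.209 + 40.422 + 36.504 + 41.729 + 41.797 + 40.027 + 38.032 + 39.88 + 36.445) / 12 = 39.06608333
s = sqrt(sum((x - mean)^2)/(n-1)) = 1.7671994
u_A = s / sqrt(n) = 1.7671994 / sqrt(12) = 0.51014652
u_B1 = 0.506 / sqrt(3) = 0.29213924
u_B2 = 0.718 / sqrt(6) = 0.29312227
u_B3 = 1.127 / sqrt(2) = 0.79690934
uc = sqrt(0.51014652^2 + 0.29213924^2 + 0.29312227^2 + 0.79690934^2) = 1.0327536
U = k * uc = 2.58 * 1.0327536
U = 2.6645

2.6645


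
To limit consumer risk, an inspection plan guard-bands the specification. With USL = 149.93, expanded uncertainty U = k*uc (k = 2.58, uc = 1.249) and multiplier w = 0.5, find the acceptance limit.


U = k * uc = 2.58 * 1.249 = 3.22242
guard band g = w * U = 0.5 * 3.22242 = 1.61121
AL = USL - g = 149.93 - 1.61121
AL = 148.3188

148.3188


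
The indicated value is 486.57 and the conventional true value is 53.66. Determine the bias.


Systematic error = measured - true
= 486.57 - 53.66
= 432.9100

432.9100


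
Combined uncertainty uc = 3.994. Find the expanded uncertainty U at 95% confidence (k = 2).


U = k * uc
U = 2 * 3.994
U = 7.9880

7.9880


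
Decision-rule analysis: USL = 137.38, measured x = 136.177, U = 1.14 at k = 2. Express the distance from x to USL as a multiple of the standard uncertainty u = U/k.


u = U / k = 1.14 / 2 = 0.57
margin = |USL - x| = |137.38 - 136.177| = 1.203
z = margin / u = 1.203 / 0.57
z = 2.1105

2.1105


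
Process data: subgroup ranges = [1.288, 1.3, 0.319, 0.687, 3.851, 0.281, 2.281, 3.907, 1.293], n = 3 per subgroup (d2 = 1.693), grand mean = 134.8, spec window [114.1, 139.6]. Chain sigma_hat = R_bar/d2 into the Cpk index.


R_bar = (1.288 + 1.3 + 0.319 + 0.687 + 3.851 + 0.281 + 2.281 + 3.907 + 1.293) / 9 = 1.6896667
sigma = R_bar / d2 = 1.6896667 / 1.693 = 0.99803113
Cp = (USL - LSL)/(6*sigma) = (139.6 - 114.1)/(6*0.99803113) = 4.2584
Cpu = (139.6 - 134.8)/(3*0.99803113) = 1.6032
Cpl = (134.8 - 114.1)/(3*0.99803113) = 6.9136
Cpk = min(Cpu, Cpl) = 1.6032

1.6032


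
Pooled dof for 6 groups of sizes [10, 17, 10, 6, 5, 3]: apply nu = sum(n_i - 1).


nu = sum_i (n_i - 1)
nu = ((10 - 1) + (17 - 1) + (10 - 1) + (6 - 1) + (5 - 1) + (3 - 1))
nu = 9 + 16 + 9 + 5 + 4 + 2
nu = 45

45


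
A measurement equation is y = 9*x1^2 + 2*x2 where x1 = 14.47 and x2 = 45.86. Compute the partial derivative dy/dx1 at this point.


y = 9*x1^2 + 2*x2
dy/dx1 = 2*9*x1
Evaluate at x1 = 14.47: c1 = 18 * 14.47
c1 = 260.4600

260.4600


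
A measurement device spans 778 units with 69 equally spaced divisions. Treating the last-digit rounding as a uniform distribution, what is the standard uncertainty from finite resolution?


resolution = range / divisions
resolution = 778 / 69 = 11.275362
u_res = resolution / (2*sqrt(3))
u_res = 11.275362 / 3.4641016
u_res = 3.2549

3.2549


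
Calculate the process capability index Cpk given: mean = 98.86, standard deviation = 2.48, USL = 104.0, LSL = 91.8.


Cpu = (USL - mean) / (3*sigma) = (104.0 - 98.86) / (3*2.48) = 0.6909
Cpl = (mean - LSL) / (3*sigma) = (98.86 - 91.8) / (3*2.48) = 0.9489
Cpk = min(Cpu, Cpl) = 0.6909

0.6909


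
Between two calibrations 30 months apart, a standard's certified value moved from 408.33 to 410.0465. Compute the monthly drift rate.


rate = (v2 - v1) / months
= (410.0465 - 408.33) / 30
= 1.7165 / 30
= 0.0572

0.0572


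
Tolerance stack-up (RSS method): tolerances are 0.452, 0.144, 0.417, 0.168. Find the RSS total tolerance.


RSS = sqrt(0.452^2 + 0.144^2 + 0.417^2 + 0.168^2)
= sqrt(0.427153)
= 0.6536

0.6536


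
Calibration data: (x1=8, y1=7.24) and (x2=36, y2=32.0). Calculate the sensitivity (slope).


slope = (y2 - y1) / (x2 - x1)
= (32.0 - 7.24) / (36 - 8)
= 24.7600 / 28
= 0.8843

0.8843


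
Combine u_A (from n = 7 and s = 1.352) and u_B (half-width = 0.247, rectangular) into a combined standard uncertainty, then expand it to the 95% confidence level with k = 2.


u_A = s / sqrt(n) = 1.352 / sqrt(7) = 0.51100797
u_B = half_width / sqrt(3) = 0.247 / sqrt(3) = 0.14260552
uc = sqrt(u_A^2 + u_B^2) = sqrt(0.51100797^2 + 0.14260552^2) = 0.5305332
U = k * uc = 2 * 0.5305332
U = 1.0611

1.0611


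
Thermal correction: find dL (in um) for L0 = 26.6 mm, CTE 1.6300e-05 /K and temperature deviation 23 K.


dL = L * alpha * dT
= 26.6 * 1.6300e-05 * 23
= 0.0099723 mm
dL_um = 0.0099723 * 1000 = 9.9723 um

9.9723


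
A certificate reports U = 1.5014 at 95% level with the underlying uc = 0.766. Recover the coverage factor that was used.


k = U / uc
k = 1.5014 / 0.766
k = 1.96

1.96


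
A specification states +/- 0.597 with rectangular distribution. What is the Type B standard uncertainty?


u_B = half_width / sqrt(3)
u_B = 0.597 / 1.7320508
u_B = 0.3447

0.3447


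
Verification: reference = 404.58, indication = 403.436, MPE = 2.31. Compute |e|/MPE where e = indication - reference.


e = indication - reference = 403.436 - 404.58 = -1.1440
|e| = 1.1440
ratio = |e| / MPE = 1.1440 / 2.31
ratio = 0.4952

0.4952


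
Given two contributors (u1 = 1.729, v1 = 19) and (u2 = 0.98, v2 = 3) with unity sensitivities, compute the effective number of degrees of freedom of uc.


uc = sqrt(u1^2 + u2^2) = sqrt(1.729^2 + 0.98^2) = 1.9874207
v_eff = uc^4 / (u1^4/v1 + u2^4/v2)
= 1.9874207^4 / (1.729^4/19 + 0.98^4/3)
= 15.601244 / 0.77781171
v_eff = 20.0579

20.0579


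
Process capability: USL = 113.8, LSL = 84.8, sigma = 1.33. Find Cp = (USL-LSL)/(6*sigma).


Cp = (USL - LSL) / (6 * sigma)
= (113.8 - 84.8) / (6 * 1.33)
= 29.0000 / 7.9800
= 3.6341

3.6341


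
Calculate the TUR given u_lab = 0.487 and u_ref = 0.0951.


TUR = u_lab / u_ref
= 0.487 / 0.0951
= 5.1209

5.1209


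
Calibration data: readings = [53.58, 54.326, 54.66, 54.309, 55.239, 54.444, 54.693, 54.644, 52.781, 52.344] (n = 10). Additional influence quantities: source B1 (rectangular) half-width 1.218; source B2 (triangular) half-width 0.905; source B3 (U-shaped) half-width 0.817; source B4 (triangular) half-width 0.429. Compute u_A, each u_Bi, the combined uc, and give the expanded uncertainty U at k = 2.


mean = (53.58 + 54.326 + 54.66 + 54.309 + 55.239 + 54.444 + 54.693 + 54.644 + 52.781 + 52.344) / 10 = 54.102
s = sqrt(sum((x - mean)^2)/(n-1)) = 0.91683368
u_A = s / sqrt(n) = 0.91683368 / sqrt(10) = 0.28992827
u_B1 = 1.218 / sqrt(3) = 0.70321263
u_B2 = 0.905 / sqrt(6) = 0.3694647
u_B3 = 0.817 / sqrt(2) = 0.57770624
u_B4 = 0.429 / sqrt(6) = 0.17513852
uc = sqrt(0.28992827^2 + 0.70321263^2 + 0.3694647^2 + 0.57770624^2 + 0.17513852^2) = 1.0389844
U = k * uc = 2 * 1.0389844
U = 2.0780

2.0780


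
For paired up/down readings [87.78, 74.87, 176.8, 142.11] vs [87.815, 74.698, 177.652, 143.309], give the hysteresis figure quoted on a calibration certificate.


|87.78 - 87.815| = 0.0350
|74.87 - 74.698| = 0.1720
|176.8 - 177.652| = 0.8520
|142.11 - 143.309| = 1.1990
hysteresis = max(diffs) = 1.1990

1.1990


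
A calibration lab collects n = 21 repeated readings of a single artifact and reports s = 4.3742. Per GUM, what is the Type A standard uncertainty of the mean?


u_A = s / sqrt(n)
u_A = 4.3742 / sqrt(21)
u_A = 4.3742 / 4.5825757
u_A = 0.9545

0.9545


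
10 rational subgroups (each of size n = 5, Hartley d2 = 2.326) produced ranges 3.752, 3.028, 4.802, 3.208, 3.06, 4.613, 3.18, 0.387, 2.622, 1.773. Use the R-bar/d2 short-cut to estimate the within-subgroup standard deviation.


R_bar = (3.752 + 3.028 + 4.802 + 3.208 + 3.06 + 4.613 + 3.18 + 0.387 + 2.622 + 1.773) / 10
R_bar = 30.425 / 10 = 3.0425
sigma_hat = R_bar / d2 = 3.0425 / 2.326 = 1.3080

1.3080


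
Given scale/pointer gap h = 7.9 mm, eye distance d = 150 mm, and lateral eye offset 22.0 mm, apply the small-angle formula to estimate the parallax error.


error = h * offset / d
= 7.9 * 22.0 / 150
= 1.1587

1.1587


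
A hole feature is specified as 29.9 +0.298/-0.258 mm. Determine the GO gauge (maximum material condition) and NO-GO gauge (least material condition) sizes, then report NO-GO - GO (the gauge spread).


GO = nominal - lower_tol (smallest hole = maximum material condition)
GO = 29.9 - 0.258 = 29.642
NO-GO = nominal + upper_tol (largest hole = least material condition)
NO-GO = 29.9 + 0.298 = 30.198
spread = NO-GO - GO = 30.198 - 29.642 = 0.5560

0.5560


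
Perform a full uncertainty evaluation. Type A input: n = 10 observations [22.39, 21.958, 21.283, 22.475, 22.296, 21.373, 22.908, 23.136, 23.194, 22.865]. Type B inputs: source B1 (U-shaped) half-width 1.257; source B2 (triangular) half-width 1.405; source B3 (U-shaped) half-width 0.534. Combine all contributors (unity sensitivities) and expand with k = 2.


mean = (22.39 + 21.958 + 21.283 + 22.475 + 22.296 + 21.373 + 22.908 + 23.136 + 23.194 + 22.865) / 10 = 22.3878
s = sqrt(sum((x - mean)^2)/(n-1)) = 0.67980844
u_A = s / sqrt(n) = 0.67980844 / sqrt(10) = 0.2149743
u_B1 = 1.257 / sqrt(2) = 0.88883322
u_B2 = 1.405 / sqrt(6) = 0.57358885
u_B3 = 0.534 / sqrt(2) = 0.37759502
uc = sqrt(0.2149743^2 + 0.88883322^2 + 0.57358885^2 + 0.37759502^2) = 1.1435998
U = k * uc = 2 * 1.1435998
U = 2.2872

2.2872


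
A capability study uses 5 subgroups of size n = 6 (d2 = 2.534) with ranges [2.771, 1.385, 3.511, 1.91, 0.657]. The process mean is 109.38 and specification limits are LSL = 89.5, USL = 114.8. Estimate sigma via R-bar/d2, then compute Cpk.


R_bar = (2.771 + 1.385 + 3.511 + 1.91 + 0.657) / 5 = 2.0468
sigma = R_bar / d2 = 2.0468 / 2.534 = 0.80773481
Cp = (USL - LSL)/(6*sigma) = (114.8 - 89.5)/(6*0.80773481) = 5.2204
Cpu = (114.8 - 109.38)/(3*0.80773481) = 2.2367
Cpl = (109.38 - 89.5)/(3*0.80773481) = 8.2040
Cpk = min(Cpu, Cpl) = 2.2367

2.2367


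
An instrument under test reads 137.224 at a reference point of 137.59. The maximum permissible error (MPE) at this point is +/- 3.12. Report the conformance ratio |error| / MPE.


e = indication - reference = 137.224 - 137.59 = -0.3660
|e| = 0.3660
ratio = |e| / MPE = 0.3660 / 3.12
ratio = 0.1173

0.1173


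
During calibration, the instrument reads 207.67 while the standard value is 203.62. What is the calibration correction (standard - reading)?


Correction = standard - reading
= 203.62 - 207.67
= -4.0500

-4.0500


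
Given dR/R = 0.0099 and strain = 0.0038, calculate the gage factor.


GF = (dR/R) / epsilon
= 0.0099 / 0.0038
= 2.6053

2.6053


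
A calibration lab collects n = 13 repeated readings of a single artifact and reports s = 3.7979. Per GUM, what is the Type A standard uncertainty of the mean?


u_A = s / sqrt(n)
u_A = 3.7979 / sqrt(13)
u_A = 3.7979 / 3.6055513
u_A = 1.0533

1.0533


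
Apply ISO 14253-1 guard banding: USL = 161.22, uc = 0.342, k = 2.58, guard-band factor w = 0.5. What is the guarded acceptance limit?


U = k * uc = 2.58 * 0.342 = 0.88236
guard band g = w * U = 0.5 * 0.88236 = 0.44118
AL = USL - g = 161.22 - 0.44118
AL = 160.7788

160.7788


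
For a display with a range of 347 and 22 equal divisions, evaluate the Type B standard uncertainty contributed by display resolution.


resolution = range / divisions
resolution = 347 / 22 = 15.772727
u_res = resolution / (2*sqrt(3))
u_res = 15.772727 / 3.4641016
u_res = 4.5532

4.5532


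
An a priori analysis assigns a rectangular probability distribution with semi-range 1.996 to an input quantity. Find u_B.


u_B = half_width / sqrt(3)
u_B = 1.996 / 1.7320508
u_B = 1.1524

1.1524


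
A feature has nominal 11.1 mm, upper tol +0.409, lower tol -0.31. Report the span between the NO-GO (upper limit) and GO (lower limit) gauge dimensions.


GO = nominal - lower_tol (smallest hole = maximum material condition)
GO = 11.1 - 0.31 = 10.79
NO-GO = nominal + upper_tol (largest hole = least material condition)
NO-GO = 11.1 + 0.409 = 11.509
spread = NO-GO - GO = 11.509 - 10.79 = 0.7190

0.7190


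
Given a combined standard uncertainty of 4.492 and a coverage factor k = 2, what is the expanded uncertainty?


U = k * uc
U = 2 * 4.492
U = 8.9840

8.9840


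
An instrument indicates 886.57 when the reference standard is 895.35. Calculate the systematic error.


Systematic error = measured - true
= 886.57 - 895.35
= -8.7800

-8.7800


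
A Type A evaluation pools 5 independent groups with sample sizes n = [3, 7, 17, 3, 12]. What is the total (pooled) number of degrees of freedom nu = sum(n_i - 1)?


nu = sum_i (n_i - 1)
nu = ((3 - 1) + (7 - 1) + (17 - 1) + (3 - 1) + (12 - 1))
nu = 2 + 6 + 16 + 2 + 11
nu = 37

37


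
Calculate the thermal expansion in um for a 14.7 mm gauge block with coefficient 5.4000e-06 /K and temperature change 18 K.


dL = L * alpha * dT
= 14.7 * 5.4000e-06 * 18
= 0.0014288 mm
dL_um = 0.0014288 * 1000 = 1.4288 um

1.4288


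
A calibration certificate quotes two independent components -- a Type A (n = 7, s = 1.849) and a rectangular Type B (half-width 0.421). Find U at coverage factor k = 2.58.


u_A = s / sqrt(n) = 1.849 / sqrt(7) = 0.69885631
u_B = half_width / sqrt(3) = 0.421 / sqrt(3) = 0.24306446
uc = sqrt(u_A^2 + u_B^2) = sqrt(0.69885631^2 + 0.24306446^2) = 0.73991923
U = k * uc = 2.58 * 0.73991923
U = 1.9090

1.9090


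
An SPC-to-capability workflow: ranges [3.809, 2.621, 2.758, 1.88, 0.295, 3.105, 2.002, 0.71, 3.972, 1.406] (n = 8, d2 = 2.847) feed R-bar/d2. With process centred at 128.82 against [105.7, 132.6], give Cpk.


R_bar = (3.809 + 2.621 + 2.758 + 1.88 + 0.295 + 3.105 + 2.002 + 0.71 + 3.972 + 1.406) / 10 = 2.2558
sigma = R_bar / d2 = 2.2558 / 2.847 = 0.79234282
Cp = (USL - LSL)/(6*sigma) = (132.6 - 105.7)/(6*0.79234282) = 5.6583
Cpu = (132.6 - 128.82)/(3*0.79234282) = 1.5902
Cpl = (128.82 - 105.7)/(3*0.79234282) = 9.7264
Cpk = min(Cpu, Cpl) = 1.5902

1.5902


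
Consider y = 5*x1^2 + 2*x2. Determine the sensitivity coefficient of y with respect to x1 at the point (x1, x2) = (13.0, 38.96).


y = 5*x1^2 + 2*x2
dy/dx1 = 2*5*x1
Evaluate at x1 = 13.0: c1 = 10 * 13.0
c1 = 130.0000

130.0000


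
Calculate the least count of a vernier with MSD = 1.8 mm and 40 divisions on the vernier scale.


LC = MSD / n_div
= 1.8 / 40
= 0.0450

0.0450


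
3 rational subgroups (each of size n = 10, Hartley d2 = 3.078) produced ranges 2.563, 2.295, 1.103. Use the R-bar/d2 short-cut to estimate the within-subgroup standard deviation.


R_bar = (2.563 + 2.295 + 1.103) / 3
R_bar = 5.961 / 3 = 1.987
sigma_hat = R_bar / d2 = 1.987 / 3.078 = 0.6455

0.6455


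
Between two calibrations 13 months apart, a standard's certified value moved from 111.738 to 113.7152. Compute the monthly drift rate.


rate = (v2 - v1) / months
= (113.7152 - 111.738) / 13
= 1.9772 / 13
= 0.1521

0.1521


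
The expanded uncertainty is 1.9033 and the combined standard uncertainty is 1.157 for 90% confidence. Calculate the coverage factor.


k = U / uc
k = 1.9033 / 1.157
k = 1.645

1.645


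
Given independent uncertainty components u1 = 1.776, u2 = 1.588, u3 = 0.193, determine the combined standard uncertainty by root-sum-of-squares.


uc = sqrt(1.776^2 + 1.588^2 + 0.193^2)
uc = sqrt(5.713169)
uc = 2.3902

2.3902


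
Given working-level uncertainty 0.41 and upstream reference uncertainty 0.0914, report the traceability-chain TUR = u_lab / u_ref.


TUR = u_lab / u_ref
= 0.41 / 0.0914
= 4.4858

4.4858


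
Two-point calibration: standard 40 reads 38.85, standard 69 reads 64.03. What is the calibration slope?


slope = (y2 - y1) / (x2 - x1)
= (64.03 - 38.85) / (69 - 40)
= 25.1800 / 29
= 0.8683

0.8683


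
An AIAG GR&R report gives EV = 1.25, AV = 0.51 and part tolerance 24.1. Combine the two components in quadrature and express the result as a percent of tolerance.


GRR = sqrt(EV^2 + AV^2) = sqrt(1.25^2 + 0.51^2) = 1.350037
%GRR = GRR / tol * 100 = 1.350037 / 24.1 * 100
%GRR = 5.6018

5.6018


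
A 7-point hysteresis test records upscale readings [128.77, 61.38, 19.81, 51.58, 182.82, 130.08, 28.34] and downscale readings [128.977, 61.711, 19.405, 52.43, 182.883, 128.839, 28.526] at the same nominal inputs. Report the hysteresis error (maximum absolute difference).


|128.77 - 128.977| = 0.2070
|61.38 - 61.711| = 0.3310
|19.81 - 19.405| = 0.4050
|51.58 - 52.43| = 0.8500
|182.82 - 182.883| = 0.0630
|130.08 - 128.839| = 1.2410
|28.34 - 28.526| = 0.1860
hysteresis = max(diffs) = 1.2410

1.2410


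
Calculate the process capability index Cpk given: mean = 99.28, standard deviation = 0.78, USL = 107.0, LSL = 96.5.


Cpu = (USL - mean) / (3*sigma) = (107.0 - 99.28) / (3*0.78) = 3.2991
Cpl = (mean - LSL) / (3*sigma) = (99.28 - 96.5) / (3*0.78) = 1.1880
Cpk = min(Cpu, Cpl) = 1.1880

1.1880


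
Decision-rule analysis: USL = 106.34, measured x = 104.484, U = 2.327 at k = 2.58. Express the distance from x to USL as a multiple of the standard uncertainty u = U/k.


u = U / k = 2.327 / 2.58 = 0.90193798
margin = |USL - x| = |106.34 - 104.484| = 1.856
z = margin / u = 1.856 / 0.90193798
z = 2.0578

2.0578


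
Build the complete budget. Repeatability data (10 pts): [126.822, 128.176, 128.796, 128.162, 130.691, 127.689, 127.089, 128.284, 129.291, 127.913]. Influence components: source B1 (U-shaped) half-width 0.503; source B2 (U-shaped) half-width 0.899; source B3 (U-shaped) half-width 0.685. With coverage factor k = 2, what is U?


mean = (126.822 + 128.176 + 128.796 + 128.162 + 130.691 + 127.689 + 127.089 + 128.284 + 129.291 + 127.913) / 10 = 128.2913
s = sqrt(sum((x - mean)^2)/(n-1)) = 1.1132032
u_A = s / sqrt(n) = 1.1132032 / sqrt(10) = 0.35202576
u_B1 = 0.503 / sqrt(2) = 0.35567471
u_B2 = 0.899 / sqrt(2) = 0.635689
u_B3 = 0.685 / sqrt(2) = 0.48436815
uc = sqrt(0.35202576^2 + 0.35567471^2 + 0.635689^2 + 0.48436815^2) = 0.94294202
U = k * uc = 2 * 0.94294202
U = 1.8859

1.8859


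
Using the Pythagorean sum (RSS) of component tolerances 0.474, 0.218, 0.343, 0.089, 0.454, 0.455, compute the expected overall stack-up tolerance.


RSS = sqrt(0.474^2 + 0.218^2 + 0.343^2 + 0.089^2 + 0.454^2 + 0.455^2)
= sqrt(0.810911)
= 0.9005

0.9005


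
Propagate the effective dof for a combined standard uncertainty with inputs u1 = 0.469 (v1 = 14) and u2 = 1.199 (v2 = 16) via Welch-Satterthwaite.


uc = sqrt(u1^2 + u2^2) = sqrt(0.469^2 + 1.199^2) = 1.2874634
v_eff = uc^4 / (u1^4/v1 + u2^4/v2)
= 1.2874634^4 / (0.469^4/14 + 1.199^4/16)
= 2.7475118 / 0.13262446
v_eff = 20.7165

20.7165


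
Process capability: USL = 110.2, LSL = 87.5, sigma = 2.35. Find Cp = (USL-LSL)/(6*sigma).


Cp = (USL - LSL) / (6 * sigma)
= (110.2 - 87.5) / (6 * 2.35)
= 22.7000 / 14.1000
= 1.6099

1.6099


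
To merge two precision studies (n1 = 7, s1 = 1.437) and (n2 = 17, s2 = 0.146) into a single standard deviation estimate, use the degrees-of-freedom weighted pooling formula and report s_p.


s_p = sqrt(((n1-1)*s1^2 + (n2-1)*s2^2) / (n1+n2-2))
numerator = (7-1)*1.437^2 + (17-1)*0.146^2 = 12.389814 + 0.341056 = 12.73087
denominator = 7 + 17 - 2 = 22
s_p^2 = 12.73087 / 22 = 0.57867591
s_p = sqrt(0.57867591) = 0.7607

0.7607


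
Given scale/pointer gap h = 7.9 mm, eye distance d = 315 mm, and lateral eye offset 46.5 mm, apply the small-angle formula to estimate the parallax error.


error = h * offset / d
= 7.9 * 46.5 / 315
= 1.1662

1.1662


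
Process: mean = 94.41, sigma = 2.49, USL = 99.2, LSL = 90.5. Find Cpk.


Cpu = (USL - mean) / (3*sigma) = (99.2 - 94.41) / (3*2.49) = 0.6412
Cpl = (mean - LSL) / (3*sigma) = (94.41 - 90.5) / (3*2.49) = 0.5234
Cpk = min(Cpu, Cpl) = 0.5234

0.5234


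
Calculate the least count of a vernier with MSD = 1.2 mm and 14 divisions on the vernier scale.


LC = MSD / n_div
= 1.2 / 14
= 0.0857

0.0857


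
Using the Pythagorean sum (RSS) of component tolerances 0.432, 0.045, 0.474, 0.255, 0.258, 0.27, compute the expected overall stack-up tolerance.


RSS = sqrt(0.432^2 + 0.045^2 + 0.474^2 + 0.255^2 + 0.258^2 + 0.27^2)
= sqrt(0.617814)
= 0.7860

0.7860


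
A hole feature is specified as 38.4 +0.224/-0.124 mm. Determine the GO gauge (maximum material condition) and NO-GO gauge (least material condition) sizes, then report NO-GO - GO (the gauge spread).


GO = nominal - lower_tol (smallest hole = maximum material condition)
GO = 38.4 - 0.124 = 38.276
NO-GO = nominal + upper_tol (largest hole = least material condition)
NO-GO = 38.4 + 0.224 = 38.624
spread = NO-GO - GO = 38.624 - 38.276 = 0.3480

0.3480


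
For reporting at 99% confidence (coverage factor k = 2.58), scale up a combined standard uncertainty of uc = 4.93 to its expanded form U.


U = k * uc
U = 2.58 * 4.93
U = 12.7194

12.7194


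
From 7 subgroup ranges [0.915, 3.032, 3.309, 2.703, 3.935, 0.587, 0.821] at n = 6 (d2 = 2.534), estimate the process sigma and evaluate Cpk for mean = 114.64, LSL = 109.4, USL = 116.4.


R_bar = (0.915 + 3.032 + 3.309 + 2.703 + 3.935 + 0.587 + 0.821) / 7 = 2.186
sigma = R_bar / d2 = 2.186 / 2.534 = 0.86266772
Cp = (USL - LSL)/(6*sigma) = (116.4 - 109.4)/(6*0.86266772) = 1.3524
Cpu = (116.4 - 114.64)/(3*0.86266772) = 0.6801
Cpl = (114.64 - 109.4)/(3*0.86266772) = 2.0247
Cpk = min(Cpu, Cpl) = 0.6801

0.6801


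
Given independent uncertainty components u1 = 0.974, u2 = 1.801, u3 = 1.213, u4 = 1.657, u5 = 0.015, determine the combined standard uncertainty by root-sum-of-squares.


uc = sqrt(0.974^2 + 1.801^2 + 1.213^2 + 1.657^2 + 0.015^2)
uc = sqrt(8.40952)
uc = 2.8999

2.8999


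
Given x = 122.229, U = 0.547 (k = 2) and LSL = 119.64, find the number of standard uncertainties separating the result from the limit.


u = U / k = 0.547 / 2 = 0.2735
margin = |LSL - x| = |119.64 - 122.229| = 2.589
z = margin / u = 2.589 / 0.2735
z = 9.4662

9.4662


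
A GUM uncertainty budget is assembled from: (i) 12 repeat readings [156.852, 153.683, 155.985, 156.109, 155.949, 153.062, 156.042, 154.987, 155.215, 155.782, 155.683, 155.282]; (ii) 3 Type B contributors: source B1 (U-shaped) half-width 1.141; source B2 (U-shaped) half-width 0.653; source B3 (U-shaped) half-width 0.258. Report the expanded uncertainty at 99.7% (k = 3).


mean = (156.852 + 153.683 + 155.985 + 156.109 + 155.949 + 153.062 + 156.042 + 154.987 + 155.215 + 155.782 + 155.683 + 155.282) / 12 = 155.3859167
s = sqrt(sum((x - mean)^2)/(n-1)) = 1.0670034
u_A = s / sqrt(n) = 1.0670034 / sqrt(12) = 0.30801735
u_B1 = 1.141 / sqrt(2) = 0.80680884
u_B2 = 0.653 / sqrt(2) = 0.46174073
u_B3 = 0.258 / sqrt(2) = 0.18243355
uc = sqrt(0.30801735^2 + 0.80680884^2 + 0.46174073^2 + 0.18243355^2) = 0.99614341
U = k * uc = 3 * 0.99614341
U = 2.9884

2.9884


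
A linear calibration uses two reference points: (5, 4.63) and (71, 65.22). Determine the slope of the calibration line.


slope = (y2 - y1) / (x2 - x1)
= (65.22 - 4.63) / (71 - 5)
= 60.5900 / 66
= 0.9180

0.9180


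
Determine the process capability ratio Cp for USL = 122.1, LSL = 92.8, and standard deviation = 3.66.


Cp = (USL - LSL) / (6 * sigma)
= (122.1 - 92.8) / (6 * 3.66)
= 29.3000 / 21.9600
= 1.3342

1.3342


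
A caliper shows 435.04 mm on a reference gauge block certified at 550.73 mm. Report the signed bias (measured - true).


Systematic error = measured - true
= 435.04 - 550.73
= -115.6900

-115.6900


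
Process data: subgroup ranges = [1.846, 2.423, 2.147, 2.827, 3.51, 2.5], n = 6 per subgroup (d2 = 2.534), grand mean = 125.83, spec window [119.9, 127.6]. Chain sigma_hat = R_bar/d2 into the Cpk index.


R_bar = (1.846 + 2.423 + 2.147 + 2.827 + 3.51 + 2.5) / 6 = 2.5421667
sigma = R_bar / d2 = 2.5421667 / 2.534 = 1.0032228
Cp = (USL - LSL)/(6*sigma) = (127.6 - 119.9)/(6*1.0032228) = 1.2792
Cpu = (127.6 - 125.83)/(3*1.0032228) = 0.5881
Cpl = (125.83 - 119.9)/(3*1.0032228) = 1.9703
Cpk = min(Cpu, Cpl) = 0.5881

0.5881


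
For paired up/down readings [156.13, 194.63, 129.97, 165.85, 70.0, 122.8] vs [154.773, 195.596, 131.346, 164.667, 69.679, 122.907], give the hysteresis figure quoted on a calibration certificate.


|156.13 - 154.773| = 1.3570
|194.63 - 195.596| = 0.9660
|129.97 - 131.346| = 1.3760
|165.85 - 164.667| = 1.1830
|70.0 - 69.679| = 0.3210
|122.8 - 122.907| = 0.1070
hysteresis = max(diffs) = 1.3760

1.3760


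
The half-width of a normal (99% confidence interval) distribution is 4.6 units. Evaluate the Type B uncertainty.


u_B = half_width / 2.576
u_B = 4.6 / 2.576
u_B = 1.7857

1.7857


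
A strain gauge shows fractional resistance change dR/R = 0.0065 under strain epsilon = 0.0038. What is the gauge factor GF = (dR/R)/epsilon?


GF = (dR/R) / epsilon
= 0.0065 / 0.0038
= 1.7105

1.7105


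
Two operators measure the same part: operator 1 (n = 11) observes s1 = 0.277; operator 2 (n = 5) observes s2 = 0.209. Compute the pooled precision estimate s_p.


s_p = sqrt(((n1-1)*s1^2 + (n2-1)*s2^2) / (n1+n2-2))
numerator = (11-1)*0.277^2 + (5-1)*0.209^2 = 0.76729 + 0.174724 = 0.942014
denominator = 11 + 5 - 2 = 14
s_p^2 = 0.942014 / 14 = 0.067286714
s_p = sqrt(0.067286714) = 0.2594

0.2594


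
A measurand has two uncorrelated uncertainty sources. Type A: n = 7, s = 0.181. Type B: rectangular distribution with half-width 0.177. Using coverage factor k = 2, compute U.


u_A = s / sqrt(n) = 0.181 / sqrt(7) = 0.06841157
u_B = half_width / sqrt(3) = 0.177 / sqrt(3) = 0.102191
uc = sqrt(u_A^2 + u_B^2) = sqrt(0.06841157^2 + 0.102191^2) = 0.12297619
U = k * uc = 2 * 0.12297619
U = 0.2460

0.2460


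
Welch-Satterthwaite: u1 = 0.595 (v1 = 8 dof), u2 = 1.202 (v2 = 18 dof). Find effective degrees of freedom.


uc = sqrt(u1^2 + u2^2) = sqrt(0.595^2 + 1.202^2) = 1.3412043
v_eff = uc^4 / (u1^4/v1 + u2^4/v2)
= 1.3412043^4 / (0.595^4/8 + 1.202^4/18)
= 3.2357857 / 0.13163663
v_eff = 24.5812

24.5812


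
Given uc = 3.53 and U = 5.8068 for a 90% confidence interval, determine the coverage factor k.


k = U / uc
k = 5.8068 / 3.53
k = 1.645

1.645


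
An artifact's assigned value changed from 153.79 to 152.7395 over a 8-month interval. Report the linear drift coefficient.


rate = (v2 - v1) / months
= (152.7395 - 153.79) / 8
= -1.0505 / 8
= -0.1313

-0.1313


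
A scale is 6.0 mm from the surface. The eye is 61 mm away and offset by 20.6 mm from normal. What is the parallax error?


error = h * offset / d
= 6.0 * 20.6 / 61
= 2.0262

2.0262


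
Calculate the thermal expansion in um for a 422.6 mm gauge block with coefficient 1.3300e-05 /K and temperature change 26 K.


dL = L * alpha * dT
= 422.6 * 1.3300e-05 * 26
= 0.1461351 mm
dL_um = 0.1461351 * 1000 = 146.1351 um

146.1351


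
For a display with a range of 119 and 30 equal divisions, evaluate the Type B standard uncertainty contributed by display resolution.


resolution = range / divisions
resolution = 119 / 30 = 3.9666667
u_res = resolution / (2*sqrt(3))
u_res = 3.9666667 / 3.4641016
u_res = 1.1451

1.1451


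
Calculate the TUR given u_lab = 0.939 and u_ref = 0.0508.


TUR = u_lab / u_ref
= 0.939 / 0.0508
= 18.4843

18.4843


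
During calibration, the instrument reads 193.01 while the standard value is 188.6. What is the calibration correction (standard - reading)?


Correction = standard - reading
= 188.6 - 193.01
= -4.4100

-4.4100


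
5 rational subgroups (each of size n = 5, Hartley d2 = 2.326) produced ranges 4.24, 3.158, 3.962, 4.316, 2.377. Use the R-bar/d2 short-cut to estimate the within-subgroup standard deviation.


R_bar = (4.24 + 3.158 + 3.962 + 4.316 + 2.377) / 5
R_bar = 18.053 / 5 = 3.6106
sigma_hat = R_bar / d2 = 3.6106 / 2.326 = 1.5523

1.5523


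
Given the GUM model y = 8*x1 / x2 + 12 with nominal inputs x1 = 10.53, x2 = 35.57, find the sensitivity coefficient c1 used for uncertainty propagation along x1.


y = 8*x1 / x2 + 12
dy/dx1 = 8/x2
Evaluate at x2 = 35.57: c1 = 8 / 35.57
c1 = 0.2249

0.2249


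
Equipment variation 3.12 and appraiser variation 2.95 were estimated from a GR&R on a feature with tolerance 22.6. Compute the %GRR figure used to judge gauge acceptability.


GRR = sqrt(EV^2 + AV^2) = sqrt(3.12^2 + 2.95^2) = 4.2938211
%GRR = GRR / tol * 100 = 4.2938211 / 22.6 * 100
%GRR = 18.9992

18.9992


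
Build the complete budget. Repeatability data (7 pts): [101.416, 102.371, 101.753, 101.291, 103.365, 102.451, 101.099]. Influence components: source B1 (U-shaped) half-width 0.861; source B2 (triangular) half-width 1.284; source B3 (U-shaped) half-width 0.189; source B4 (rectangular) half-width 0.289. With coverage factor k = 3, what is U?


mean = (101.416 + 102.371 + 101.753 + 101.291 + 103.365 + 102.451 + 101.099) / 7 = 101.9637143
s = sqrt(sum((x - mean)^2)/(n-1)) = 0.80742362
u_A = s / sqrt(n) = 0.80742362 / sqrt(7) = 0.30517744
u_B1 = 0.861 / sqrt(2) = 0.60881894
u_B2 = 1.284 / sqrt(6) = 0.5241908
u_B3 = 0.189 / sqrt(2) = 0.13364318
u_B4 = 0.289 / sqrt(3) = 0.16685423
uc = sqrt(0.30517744^2 + 0.60881894^2 + 0.5241908^2 + 0.13364318^2 + 0.16685423^2) = 0.88559054
U = k * uc = 3 * 0.88559054
U = 2.6568

2.6568


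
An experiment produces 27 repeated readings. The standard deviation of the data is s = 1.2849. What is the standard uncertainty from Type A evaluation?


u_A = s / sqrt(n)
u_A = 1.2849 / sqrt(27)
u_A = 1.2849 / 5.1961524
u_A = 0.2473

0.2473


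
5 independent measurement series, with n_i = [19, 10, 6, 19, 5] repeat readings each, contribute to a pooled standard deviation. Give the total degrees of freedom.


nu = sum_i (n_i - 1)
nu = ((19 - 1) + (10 - 1) + (6 - 1) + (19 - 1) + (5 - 1))
nu = 18 + 9 + 5 + 18 + 4
nu = 54

54


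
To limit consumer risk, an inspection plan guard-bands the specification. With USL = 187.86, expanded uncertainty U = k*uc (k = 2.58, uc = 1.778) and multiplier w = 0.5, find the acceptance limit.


U = k * uc = 2.58 * 1.778 = 4.58724
guard band g = w * U = 0.5 * 4.58724 = 2.29362
AL = USL - g = 187.86 - 2.29362
AL = 185.5664

185.5664


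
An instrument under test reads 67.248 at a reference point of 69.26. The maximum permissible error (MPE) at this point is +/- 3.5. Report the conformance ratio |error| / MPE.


e = indication - reference = 67.248 - 69.26 = -2.0120
|e| = 2.0120
ratio = |e| / MPE = 2.0120 / 3.5
ratio = 0.5749

0.5749


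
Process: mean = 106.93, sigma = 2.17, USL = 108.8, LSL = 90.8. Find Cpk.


Cpu = (USL - mean) / (3*sigma) = (108.8 - 106.93) / (3*2.17) = 0.2873
Cpl = (mean - LSL) / (3*sigma) = (106.93 - 90.8) / (3*2.17) = 2.4777
Cpk = min(Cpu, Cpl) = 0.2873

0.2873


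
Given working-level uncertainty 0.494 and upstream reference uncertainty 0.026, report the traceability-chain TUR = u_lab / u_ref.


TUR = u_lab / u_ref
= 0.494 / 0.026
= 19.0000

19.0000


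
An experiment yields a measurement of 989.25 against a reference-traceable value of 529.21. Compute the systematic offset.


Systematic error = measured - true
= 989.25 - 529.21
= 460.0400

460.0400


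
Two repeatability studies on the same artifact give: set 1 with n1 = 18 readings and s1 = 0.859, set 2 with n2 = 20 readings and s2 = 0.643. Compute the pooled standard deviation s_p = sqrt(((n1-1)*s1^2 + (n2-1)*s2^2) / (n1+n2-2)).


s_p = sqrt(((n1-1)*s1^2 + (n2-1)*s2^2) / (n1+n2-2))
numerator = (18-1)*0.859^2 + (20-1)*0.643^2 = 12.543977 + 7.855531 = 20.399508
denominator = 18 + 20 - 2 = 36
s_p^2 = 20.399508 / 36 = 0.566653
s_p = sqrt(0.566653) = 0.7528

0.7528


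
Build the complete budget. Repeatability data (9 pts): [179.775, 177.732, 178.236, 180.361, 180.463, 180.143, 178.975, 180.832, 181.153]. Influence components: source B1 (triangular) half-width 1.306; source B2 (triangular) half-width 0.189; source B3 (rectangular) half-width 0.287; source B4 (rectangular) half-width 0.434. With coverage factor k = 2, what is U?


mean = (179.775 + 177.732 + 178.236 + 180.361 + 180.463 + 180.143 + 178.975 + 180.832 + 181.153) / 9 = 179.7411111
s = sqrt(sum((x - mean)^2)/(n-1)) = 1.1800599
u_A = s / sqrt(n) = 1.1800599 / sqrt(9) = 0.3933533
u_B1 = 1.306 / sqrt(6) = 0.53317227
u_B2 = 0.189 / sqrt(6) = 0.077158927
u_B3 = 0.287 / sqrt(3) = 0.16569953
u_B4 = 0.434 / sqrt(3) = 0.25057002
uc = sqrt(0.3933533^2 + 0.53317227^2 + 0.077158927^2 + 0.16569953^2 + 0.25057002^2) = 0.73156999
U = k * uc = 2 * 0.73156999
U = 1.4631

1.4631


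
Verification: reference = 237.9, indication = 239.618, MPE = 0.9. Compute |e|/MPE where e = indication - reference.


e = indication - reference = 239.618 - 237.9 = 1.7180
|e| = 1.7180
ratio = |e| / MPE = 1.7180 / 0.9
ratio = 1.9089

1.9089


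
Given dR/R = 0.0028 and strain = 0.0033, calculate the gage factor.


GF = (dR/R) / epsilon
= 0.0028 / 0.0033
= 0.8485

0.8485


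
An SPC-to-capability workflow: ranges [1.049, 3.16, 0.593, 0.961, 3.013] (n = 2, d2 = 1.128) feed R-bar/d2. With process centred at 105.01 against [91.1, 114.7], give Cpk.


R_bar = (1.049 + 3.16 + 0.593 + 0.961 + 3.013) / 5 = 1.7552
sigma = R_bar / d2 = 1.7552 / 1.128 = 1.5560284
Cp = (USL - LSL)/(6*sigma) = (114.7 - 91.1)/(6*1.5560284) = 2.5278
Cpu = (114.7 - 105.01)/(3*1.5560284) = 2.0758
Cpl = (105.01 - 91.1)/(3*1.5560284) = 2.9798
Cpk = min(Cpu, Cpl) = 2.0758

2.0758
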